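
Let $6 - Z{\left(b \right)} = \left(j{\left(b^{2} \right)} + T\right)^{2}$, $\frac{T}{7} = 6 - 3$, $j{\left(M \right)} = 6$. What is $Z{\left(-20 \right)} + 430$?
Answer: $-293$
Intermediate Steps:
$T = 21$ ($T = 7 \left(6 - 3\right) = 7 \cdot 3 = 21$)
$Z{\left(b \right)} = -723$ ($Z{\left(b \right)} = 6 - \left(6 + 21\right)^{2} = 6 - 27^{2} = 6 - 729 = -723$)
$Z{\left(-20 \right)} + 430 = -723 + 430 = -293$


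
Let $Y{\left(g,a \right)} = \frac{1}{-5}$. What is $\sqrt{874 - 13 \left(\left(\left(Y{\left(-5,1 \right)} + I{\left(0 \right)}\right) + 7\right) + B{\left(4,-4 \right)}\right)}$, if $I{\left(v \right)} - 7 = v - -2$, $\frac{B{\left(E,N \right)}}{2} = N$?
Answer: $\frac{\sqrt{19315}}{5} \approx 27.796$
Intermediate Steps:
$B{\left(E,N \right)} = 2 N$
$I{\left(v \right)} = 9 + v$ ($I{\left(v \right)} = 7 + \left(v - -2\right) = 7 + \left(v + 2\right) = 7 + \left(2 + v\right) = 9 + v$)
$Y{\left(g,a \right)} = - \frac{1}{5}$
$\sqrt{874 - 13 \left(\left(\left(Y{\left(-5,1 \right)} + I{\left(0 \right)}\right) + 7\right) + B{\left(4,-4 \right)}\right)} = \sqrt{874 - 13 \left(\left(\left(- \frac{1}{5} + \left(9 + 0\right)\right) + 7\right) + 2 \left(-4\right)\right)} = \sqrt{874 - 13 \left(\left(\left(- \frac{1}{5} + 9\right) + 7\right) - 8\right)} = \sqrt{874 - 13 \left(\left(\frac{44}{5} + 7\right) - 8\right)} = \sqrt{874 - 13 \left(\frac{79}{5} - 8\right)} = \sqrt{874 - \frac{507}{5}} = \sqrt{\frac{3863}{5}} = \frac{\sqrt{19315}}{5}$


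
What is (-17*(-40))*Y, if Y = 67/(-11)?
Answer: -45560/11 ≈ -4141.8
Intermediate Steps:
Y = -67/11 (Y = 67*(-1/11) = -67/11 ≈ -6.0909)
(-17*(-40))*Y = -17*(-40)*(-67/11) = 680*(-67/11) = -45560/11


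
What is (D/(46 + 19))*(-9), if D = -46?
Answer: 414/65 ≈ 6.3692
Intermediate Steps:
(D/(46 + 19))*(-9) = -46/(46 + 19)*(-9) = -46/65*(-9) = 414/65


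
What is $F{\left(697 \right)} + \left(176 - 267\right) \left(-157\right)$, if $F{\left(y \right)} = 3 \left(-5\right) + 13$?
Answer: $14285$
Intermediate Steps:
$F{\left(y \right)} = -2$ ($F{\left(y \right)} = -15 + 13 = -2$)
$F{\left(697 \right)} + \left(176 - 267\right) \left(-157\right) = -2 + \left(176 - 267\right) \left(-157\right) = -2 - -14287 = -2 + 14287 = 14285$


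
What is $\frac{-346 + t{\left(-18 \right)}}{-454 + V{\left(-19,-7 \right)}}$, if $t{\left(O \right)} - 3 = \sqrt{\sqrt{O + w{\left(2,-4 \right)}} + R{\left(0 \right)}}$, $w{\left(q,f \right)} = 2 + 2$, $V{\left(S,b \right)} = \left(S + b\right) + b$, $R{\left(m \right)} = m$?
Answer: $\frac{343}{487} - \frac{\sqrt[4]{14} \sqrt{i}}{487} \approx 0.7015 - 0.0028086 i$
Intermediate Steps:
$V{\left(S,b \right)} = S + 2 b$
$w{\left(q,f \right)} = 4$
$t{\left(O \right)} = 3 + \sqrt[4]{4 + O}$ ($t{\left(O \right)} = 3 + \sqrt{\sqrt{O + 4} + 0} = 3 + \sqrt{\sqrt{4 + O} + 0} = 3 + \sqrt{\sqrt{4 + O}} = 3 + \sqrt[4]{4 + O}$)
$\frac{-346 + t{\left(-18 \right)}}{-454 + V{\left(-19,-7 \right)}} = \frac{-346 + \left(3 + \sqrt[4]{4 - 18}\right)}{-454 + \left(-19 + 2 \left(-7\right)\right)} = \frac{-346 + \left(3 + \sqrt[4]{-14}\right)}{-454 - 33} = \frac{-343 + \sqrt[4]{-14}}{-454 - 33} = \frac{-343 + \sqrt[4]{-14}}{-487} = \left(-343 + \sqrt[4]{-14}\right) \left(- \frac{1}{487}\right) = \frac{343}{487} - \frac{\sqrt[4]{-14}}{487}$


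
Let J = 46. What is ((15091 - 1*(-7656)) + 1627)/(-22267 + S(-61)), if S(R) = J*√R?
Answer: -542735858/495948365 - 1121204*I*√61/495948365 ≈ -1.0943 - 0.017657*I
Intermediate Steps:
S(R) = 46*√R
((15091 - 1*(-7656)) + 1627)/(-22267 + S(-61)) = ((15091 - 1*(-7656)) + 1627)/(-22267 + 46*√(-61)) = ((15091 + 7656) + 1627)/(-22267 + 46*(I*√61)) = (22747 + 1627)/(-22267 + 46*I*√61) = 24374/(-22267 + 46*I*√61)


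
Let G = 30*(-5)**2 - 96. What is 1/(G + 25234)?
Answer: 1/25888 ≈ 3.8628e-5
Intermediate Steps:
G = 654 (G = 30*25 - 96 = 750 - 96 = 654)
1/(G + 25234) = 1/(654 + 25234) = 1/25888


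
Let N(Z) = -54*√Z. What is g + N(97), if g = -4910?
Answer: -4910 - 54*√97 ≈ -5441.8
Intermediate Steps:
g + N(97) = -4910 - 54*√97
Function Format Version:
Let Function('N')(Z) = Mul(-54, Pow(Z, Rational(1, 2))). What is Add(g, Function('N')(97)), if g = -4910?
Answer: Add(-4910, Mul(-54, Pow(97, Rational(1, 2)))) ≈ -5441.8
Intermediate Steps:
Add(g, Function('N')(97)) = Add(-4910, Mul(-54, Pow(97, Rational(1, 2))))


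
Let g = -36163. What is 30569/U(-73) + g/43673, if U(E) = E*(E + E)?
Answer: 949614683/465466834 ≈ 2.0401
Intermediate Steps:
U(E) = 2*E² (U(E) = E*(2*E) = 2*E²)
30569/U(-73) + g/43673 = 30569/((2*(-73)²)) - 36163/43673 = 30569/((2*5329)) - 36163*1/43673 = 30569/10658 - 36163/43673 = 949614683/465466834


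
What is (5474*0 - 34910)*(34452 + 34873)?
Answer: -2420135750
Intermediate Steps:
(5474*0 - 34910)*(34452 + 34873) = (0 - 34910)*69325 = -34910*69325 = -2420135750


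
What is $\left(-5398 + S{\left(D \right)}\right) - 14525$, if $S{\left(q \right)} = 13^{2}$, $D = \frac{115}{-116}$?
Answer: $-19754$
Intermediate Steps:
$D = - \frac{115}{116}$ ($D = 115 \left(- \frac{1}{116}\right) = - \frac{115}{116} \approx -0.99138$)
$S{\left(q \right)} = 169$
$\left(-5398 + S{\left(D \right)}\right) - 14525 = \left(-5398 + 169\right) - 14525 = -5229 - 14525 = -19754$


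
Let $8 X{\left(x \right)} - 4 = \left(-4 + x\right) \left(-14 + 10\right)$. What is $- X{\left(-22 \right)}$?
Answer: $- \frac{27}{2} \approx -13.5$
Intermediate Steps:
$X{\left(x \right)} = \frac{5}{2} - \frac{x}{2}$ ($X{\left(x \right)} = \frac{1}{2} + \frac{\left(-4 + x\right) \left(-14 + 10\right)}{8} = \frac{1}{2} + \frac{\left(-4 + x\right) \left(-4\right)}{8} = \frac{1}{2} + \frac{16 - 4 x}{8} = \frac{1}{2} - \left(-2 + \frac{x}{2}\right) = \frac{5}{2} - \frac{x}{2}$)
$- X{\left(-22 \right)} = - (\frac{5}{2} - -11) = - (\frac{5}{2} + 11) = \left(-1\right) \frac{27}{2} = - \frac{27}{2}$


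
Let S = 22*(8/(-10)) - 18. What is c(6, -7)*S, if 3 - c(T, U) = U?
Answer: -356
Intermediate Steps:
c(T, U) = 3 - U
S = -178/5 (S = 22*(8*(-⅒)) - 18 = 22*(-⅘) - 18 = -88/5 - 18 = -178/5 ≈ -35.600)
c(6, -7)*S = (3 - 1*(-7))*(-178/5) = (3 + 7)*(-178/5) = 10*(-178/5) = -356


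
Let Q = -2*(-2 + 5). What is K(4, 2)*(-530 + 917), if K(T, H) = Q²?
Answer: 13932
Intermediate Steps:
Q = -6 (Q = -2*3 = -6)
K(T, H) = 36 (K(T, H) = (-6)² = 36)
K(4, 2)*(-530 + 917) = 36*(-530 + 917) = 36*387 = 13932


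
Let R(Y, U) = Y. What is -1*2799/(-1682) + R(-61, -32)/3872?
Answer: 5367563/3256352 ≈ 1.6483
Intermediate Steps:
-1*2799/(-1682) + R(-61, -32)/3872 = -1*2799/(-1682) - 61/3872 = -2799*(-1/1682) - 61*1/3872 = 2799/1682 - 61/3872 = 5367563/3256352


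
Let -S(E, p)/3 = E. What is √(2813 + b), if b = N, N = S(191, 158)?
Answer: 8*√35 ≈ 47.329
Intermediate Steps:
S(E, p) = -3*E
N = -573 (N = -3*191 = -573)
b = -573
√(2813 + b) = √(2813 - 573) = √2240 = 8*√35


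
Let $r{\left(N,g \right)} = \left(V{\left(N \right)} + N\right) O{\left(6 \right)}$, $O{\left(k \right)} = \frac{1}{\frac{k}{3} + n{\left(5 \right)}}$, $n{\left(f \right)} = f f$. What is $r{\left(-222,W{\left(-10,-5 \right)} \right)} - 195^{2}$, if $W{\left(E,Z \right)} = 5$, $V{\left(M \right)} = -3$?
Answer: $- \frac{114100}{3} \approx -38033.0$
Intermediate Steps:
$n{\left(f \right)} = f^{2}$
$O{\left(k \right)} = \frac{1}{25 + \frac{k}{3}}$ ($O{\left(k \right)} = \frac{1}{\frac{k}{3} + 5^{2}} = \frac{1}{k \frac{1}{3} + 25} = \frac{1}{\frac{k}{3} + 25} = \frac{1}{25 + \frac{k}{3}}$)
$r{\left(N,g \right)} = - \frac{1}{9} + \frac{N}{27}$ ($r{\left(N,g \right)} = \left(-3 + N\right) \frac{3}{75 + 6} = \left(-3 + N\right) \frac{3}{81} = \left(-3 + N\right) 3 \cdot \frac{1}{81} = \left(-3 + N\right) \frac{1}{27} = - \frac{1}{9} + \frac{N}{27}$)
$r{\left(-222,W{\left(-10,-5 \right)} \right)} - 195^{2} = \left(- \frac{1}{9} + \frac{1}{27} \left(-222\right)\right) - 195^{2} = \left(- \frac{1}{9} - \frac{74}{9}\right) - 38025 = - \frac{25}{3} - 38025 = - \frac{114100}{3}$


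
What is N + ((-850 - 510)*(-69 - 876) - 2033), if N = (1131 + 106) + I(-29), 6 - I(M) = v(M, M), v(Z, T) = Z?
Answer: 1284439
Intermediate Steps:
I(M) = 6 - M
N = 1272 (N = (1131 + 106) + (6 - 1*(-29)) = 1237 + (6 + 29) = 1237 + 35 = 1272)
N + ((-850 - 510)*(-69 - 876) - 2033) = 1272 + ((-850 - 510)*(-69 - 876) - 2033) = 1272 + (-1360*(-945) - 2033) = 1272 + (1285200 - 2033) = 1272 + 1283167 = 1284439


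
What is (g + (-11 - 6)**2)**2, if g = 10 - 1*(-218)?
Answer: 267289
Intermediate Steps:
g = 228 (g = 10 + 218 = 228)
(g + (-11 - 6)**2)**2 = (228 + (-11 - 6)**2)**2 = (228 + (-17)**2)**2 = (228 + 289)**2 = 517**2 = 267289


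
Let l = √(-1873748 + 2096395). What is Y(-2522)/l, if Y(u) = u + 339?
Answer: -2183*√222647/222647 ≈ -4.6264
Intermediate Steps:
Y(u) = 339 + u
l = √222647 ≈ 471.85
Y(-2522)/l = (339 - 2522)/(√222647) = -2183*√222647/222647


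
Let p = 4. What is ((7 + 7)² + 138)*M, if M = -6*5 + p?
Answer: -8684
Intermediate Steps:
M = -26 (M = -6*5 + 4 = -30 + 4 = -26)
((7 + 7)² + 138)*M = ((7 + 7)² + 138)*(-26) = (14² + 138)*(-26) = (196 + 138)*(-26) = 334*(-26) = -8684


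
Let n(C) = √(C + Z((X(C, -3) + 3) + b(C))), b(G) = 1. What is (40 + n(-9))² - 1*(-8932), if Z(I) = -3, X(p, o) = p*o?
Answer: 10520 + 160*I*√3 ≈ 10520.0 + 277.13*I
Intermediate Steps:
X(p, o) = o*p
n(C) = √(-3 + C) (n(C) = √(C - 3) = √(-3 + C))
(40 + n(-9))² - 1*(-8932) = (40 + √(-3 - 9))² - 1*(-8932) = (40 + √(-12))² + 8932 = (40 + 2*I*√3)² + 8932 = 8932 + (40 + 2*I*√3)²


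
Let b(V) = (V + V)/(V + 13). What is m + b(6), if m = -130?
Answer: -2458/19 ≈ -129.37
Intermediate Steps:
b(V) = 2*V/(13 + V) (b(V) = (2*V)/(13 + V) = 2*V/(13 + V))
m + b(6) = -130 + 2*6/(13 + 6) = -130 + 2*6/19 = -130 + 2*6*(1/19) = -130 + 12/19 = -2458/19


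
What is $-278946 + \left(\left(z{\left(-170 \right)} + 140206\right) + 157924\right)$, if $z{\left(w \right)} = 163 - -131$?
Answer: $19478$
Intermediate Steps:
$z{\left(w \right)} = 294$ ($z{\left(w \right)} = 163 + 131 = 294$)
$-278946 + \left(\left(z{\left(-170 \right)} + 140206\right) + 157924\right) = -278946 + \left(\left(294 + 140206\right) + 157924\right) = -278946 + \left(140500 + 157924\right) = -278946 + 298424 = 19478$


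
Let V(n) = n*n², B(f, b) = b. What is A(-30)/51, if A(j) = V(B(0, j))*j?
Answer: 270000/17 ≈ 15882.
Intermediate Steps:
V(n) = n³
A(j) = j⁴ (A(j) = j³*j = j⁴)
A(-30)/51 = (-30)⁴/51 = 810000*(1/51) = 270000/17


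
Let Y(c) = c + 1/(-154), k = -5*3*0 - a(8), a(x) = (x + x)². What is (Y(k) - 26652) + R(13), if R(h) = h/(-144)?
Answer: -298356977/11088 ≈ -26908.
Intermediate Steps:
R(h) = -h/144 (R(h) = h*(-1/144) = -h/144)
a(x) = 4*x² (a(x) = (2*x)² = 4*x²)
k = -256 (k = -5*3*0 - 4*8² = -15*0 - 4*64 = 0 - 1*256 = 0 - 256 = -256)
Y(c) = -1/154 + c (Y(c) = c - 1/154 = -1/154 + c)
(Y(k) - 26652) + R(13) = ((-1/154 - 256) - 26652) - 1/144*13 = (-39425/154 - 26652) - 13/144 = -4143833/154 - 13/144 = -298356977/11088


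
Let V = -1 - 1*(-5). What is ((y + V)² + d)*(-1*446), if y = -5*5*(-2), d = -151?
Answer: -1233190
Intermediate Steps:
V = 4 (V = -1 + 5 = 4)
y = 50 (y = -25*(-2) = 50)
((y + V)² + d)*(-1*446) = ((50 + 4)² - 151)*(-1*446) = (54² - 151)*(-446) = (2916 - 151)*(-446) = 2765*(-446) = -1233190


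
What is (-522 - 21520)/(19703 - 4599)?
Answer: -11021/7552 ≈ -1.4593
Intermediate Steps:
(-522 - 21520)/(19703 - 4599) = -22042/15104 = -22042*1/15104 = -11021/7552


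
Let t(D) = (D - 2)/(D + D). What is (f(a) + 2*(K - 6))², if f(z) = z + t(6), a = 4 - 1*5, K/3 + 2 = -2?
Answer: 12100/9 ≈ 1344.4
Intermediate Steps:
K = -12 (K = -6 + 3*(-2) = -6 - 6 = -12)
t(D) = (-2 + D)/(2*D) (t(D) = (-2 + D)/((2*D)) = (-2 + D)*(1/(2*D)) = (-2 + D)/(2*D))
a = -1 (a = 4 - 5 = -1)
f(z) = ⅓ + z (f(z) = z + (½)*(-2 + 6)/6 = z + (½)*(⅙)*4 = z + ⅓ = ⅓ + z)
(f(a) + 2*(K - 6))² = ((⅓ - 1) + 2*(-12 - 6))² = (-⅔ + 2*(-18))² = (-⅔ - 36)² = (-110/3)² = 12100/9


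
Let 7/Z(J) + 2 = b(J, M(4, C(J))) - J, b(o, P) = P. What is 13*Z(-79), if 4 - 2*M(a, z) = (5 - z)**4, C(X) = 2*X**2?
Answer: -26/3462124332775669 ≈ -7.5098e-15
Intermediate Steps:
M(a, z) = 2 - (5 - z)**4/2
Z(J) = 7/(-J - (-5 + 2*J**2)**4/2) (Z(J) = 7/(-2 + ((2 - (-5 + 2*J**2)**4/2) - J)) = 7/(-2 + (2 - J - (-5 + 2*J**2)**4/2)) = 7/(-J - (-5 + 2*J**2)**4/2))
13*Z(-79) = 13*(-14/((-5 + 2*(-79)**2)**4 + 2*(-79))) = 13*(-14/((-5 + 2*6241)**4 - 158)) = 13*(-14/((-5 + 12482)**4 - 158)) = 13*(-14/(12477**4 - 158)) = 13*(-14/(24234870329429841 - 158)) = 13*(-14/24234870329429683) = 13*(-14*1/24234870329429683) = 13*(-2/3462124332775669) = -26/3462124332775669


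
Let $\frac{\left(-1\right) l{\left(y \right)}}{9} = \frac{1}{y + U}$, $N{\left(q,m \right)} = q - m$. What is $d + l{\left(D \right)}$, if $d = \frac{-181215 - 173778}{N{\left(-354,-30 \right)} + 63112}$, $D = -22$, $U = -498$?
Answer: $- \frac{46007817}{8162440} \approx -5.6365$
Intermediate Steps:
$d = - \frac{354993}{62788}$ ($d = \frac{-181215 - 173778}{\left(-354 - -30\right) + 63112} = - \frac{354993}{\left(-354 + 30\right) + 63112} = - \frac{354993}{-324 + 63112} = - \frac{354993}{62788} \approx -5.6538$)
$l{\left(y \right)} = - \frac{9}{-498 + y}$ ($l{\left(y \right)} = - \frac{9}{y - 498} = - \frac{9}{-498 + y}$)
$d + l{\left(D \right)} = - \frac{354993}{62788} - \frac{9}{-498 - 22} = - \frac{354993}{62788} - \frac{9}{-520} = - \frac{354993}{62788} - - \frac{9}{520} = - \frac{354993}{62788} + \frac{9}{520} = - \frac{46007817}{8162440}$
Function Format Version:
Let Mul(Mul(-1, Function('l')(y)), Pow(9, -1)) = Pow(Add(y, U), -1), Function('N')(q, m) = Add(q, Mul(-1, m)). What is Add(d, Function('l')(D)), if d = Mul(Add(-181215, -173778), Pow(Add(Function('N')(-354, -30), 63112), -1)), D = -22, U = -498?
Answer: Rational(-46007817, 8162440) ≈ -5.6365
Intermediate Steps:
d = Rational(-354993, 62788) (d = Mul(Add(-181215, -173778), Pow(Add(Add(-354, Mul(-1, -30)), 63112), -1)) = Mul(-354993, Pow(Add(Add(-354, 30), 63112), -1)) = Mul(-354993, Pow(Add(-324, 63112), -1)) = Mul(-354993, Pow(62788, -1)) = Mul(-354993, Rational(1, 62788)) = Rational(-354993, 62788) ≈ -5.6538)
Function('l')(y) = Mul(-9, Pow(Add(-498, y), -1)) (Function('l')(y) = Mul(-9, Pow(Add(y, -498), -1)) = Mul(-9, Pow(Add(-498, y), -1)))
Add(d, Function('l')(D)) = Add(Rational(-354993, 62788), Mul(-9, Pow(Add(-498, -22), -1))) = Add(Rational(-354993, 62788), Mul(-9, Pow(-520, -1))) = Add(Rational(-354993, 62788), Mul(-9, Rational(-1, 520))) = Add(Rational(-354993, 62788), Rational(9, 520)) = Rational(-46007817, 8162440)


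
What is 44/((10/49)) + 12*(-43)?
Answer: -1502/5 ≈ -300.40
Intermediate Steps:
44/((10/49)) + 12*(-43) = 44/((10*(1/49))) - 516 = 44/(10/49) - 516 = 44*(49/10) - 516 = 1078/5 - 516 = -1502/5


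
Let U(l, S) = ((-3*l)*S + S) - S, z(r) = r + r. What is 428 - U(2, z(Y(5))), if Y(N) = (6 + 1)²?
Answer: 1016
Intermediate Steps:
Y(N) = 49 (Y(N) = 7² = 49)
z(r) = 2*r
U(l, S) = -3*S*l (U(l, S) = (-3*S*l + S) - S = (S - 3*S*l) - S = -3*S*l)
428 - U(2, z(Y(5))) = 428 - (-3)*2*49*2 = 428 - (-3)*98*2 = 428 - 1*(-588) = 428 + 588 = 1016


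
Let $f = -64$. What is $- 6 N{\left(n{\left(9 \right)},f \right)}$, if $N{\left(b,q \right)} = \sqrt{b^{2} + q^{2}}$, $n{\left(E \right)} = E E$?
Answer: $- 6 \sqrt{10657} \approx -619.4$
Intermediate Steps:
$n{\left(E \right)} = E^{2}$
$- 6 N{\left(n{\left(9 \right)},f \right)} = - 6 \sqrt{\left(9^{2}\right)^{2} + \left(-64\right)^{2}} = - 6 \sqrt{81^{2} + 4096} = - 6 \sqrt{6561 + 4096} = - 6 \sqrt{10657}$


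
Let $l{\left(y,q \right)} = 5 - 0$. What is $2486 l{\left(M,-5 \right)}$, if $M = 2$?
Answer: $12430$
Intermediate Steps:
$l{\left(y,q \right)} = 5$ ($l{\left(y,q \right)} = 5 + 0 = 5$)
$2486 l{\left(M,-5 \right)} = 2486 \cdot 5 = 12430$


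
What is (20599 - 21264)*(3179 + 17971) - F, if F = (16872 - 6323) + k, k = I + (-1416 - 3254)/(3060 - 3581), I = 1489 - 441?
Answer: -7333781457/521 ≈ -1.4076e+7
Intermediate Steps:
I = 1048
k = 550678/521 (k = 1048 + (-1416 - 3254)/(3060 - 3581) = 1048 - 4670/(-521) = 1048 - 4670*(-1/521) = 1048 + 4670/521 = 550678/521 ≈ 1057.0)
F = 6046707/521 (F = (16872 - 6323) + 550678/521 = 10549 + 550678/521 = 6046707/521 ≈ 11606.)
(20599 - 21264)*(3179 + 17971) - F = (20599 - 21264)*(3179 + 17971) - 1*6046707/521 = -665*21150 - 6046707/521 = -14064750 - 6046707/521 = -7333781457/521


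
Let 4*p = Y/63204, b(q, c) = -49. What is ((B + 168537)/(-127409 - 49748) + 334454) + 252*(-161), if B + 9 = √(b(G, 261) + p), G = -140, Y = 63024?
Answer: 52063084946/177157 - 9*I*√16696390/933085919 ≈ 2.9388e+5 - 3.9412e-5*I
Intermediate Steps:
p = 1313/5267 (p = (63024/63204)/4 = (63024*(1/63204))/4 = (¼)*(5252/5267) = 1313/5267 ≈ 0.24929)
B = -9 + 9*I*√16696390/5267 (B = -9 + √(-49 + 1313/5267) = -9 + √(-256770/5267) = -9 + 9*I*√16696390/5267 ≈ -9.0 + 6.9822*I)
((B + 168537)/(-127409 - 49748) + 334454) + 252*(-161) = (((-9 + 9*I*√16696390/5267) + 168537)/(-127409 - 49748) + 334454) + 252*(-161) = ((168528 + 9*I*√16696390/5267)/(-177157) + 334454) - 40572 = ((168528 + 9*I*√16696390/5267)*(-1/177157) + 334454) - 40572 = ((-168528/177157 - 9*I*√16696390/933085919) + 334454) - 40572 = (59250698750/177157 - 9*I*√16696390/933085919) - 40572 = 52063084946/177157 - 9*I*√16696390/933085919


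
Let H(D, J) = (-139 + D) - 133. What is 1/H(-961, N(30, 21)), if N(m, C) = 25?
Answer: -1/1233 ≈ -0.00081103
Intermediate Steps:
H(D, J) = -272 + D
1/H(-961, N(30, 21)) = 1/(-272 - 961) = 1/(-1233) = -1/1233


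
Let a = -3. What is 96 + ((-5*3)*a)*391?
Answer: 17691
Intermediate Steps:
96 + ((-5*3)*a)*391 = 96 + (-5*3*(-3))*391 = 96 - 15*(-3)*391 = 96 + 45*391 = 96 + 17595 = 17691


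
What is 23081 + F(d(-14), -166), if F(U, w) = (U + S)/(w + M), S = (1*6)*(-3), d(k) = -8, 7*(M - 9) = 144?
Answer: 22042537/955 ≈ 23081.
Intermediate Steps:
M = 207/7 (M = 9 + (⅐)*144 = 9 + 144/7 = 207/7 ≈ 29.571)
S = -18 (S = 6*(-3) = -18)
F(U, w) = (-18 + U)/(207/7 + w) (F(U, w) = (U - 18)/(w + 207/7) = (-18 + U)/(207/7 + w))
23081 + F(d(-14), -166) = 23081 + 7*(-18 - 8)/(207 + 7*(-166)) = 23081 + 7*(-26)/(207 - 1162) = 23081 + 7*(-26)/(-955) = 23081 + 7*(-1/955)*(-26) = 23081 + 182/955 = 22042537/955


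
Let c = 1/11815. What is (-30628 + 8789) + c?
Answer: -258027784/11815 ≈ -21839.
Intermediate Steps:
c = 1/11815 ≈ 8.4638e-5
(-30628 + 8789) + c = (-30628 + 8789) + 1/11815 = -21839 + 1/11815 = -258027784/11815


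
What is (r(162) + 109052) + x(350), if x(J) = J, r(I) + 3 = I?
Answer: 109561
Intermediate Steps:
r(I) = -3 + I
(r(162) + 109052) + x(350) = ((-3 + 162) + 109052) + 350 = (159 + 109052) + 350 = 109211 + 350 = 109561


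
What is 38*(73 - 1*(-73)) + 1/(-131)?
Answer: 726787/131 ≈ 5548.0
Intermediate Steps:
38*(73 - 1*(-73)) + 1/(-131) = 38*(73 + 73) - 1/131 = 38*146 - 1/131 = 5548 - 1/131 = 726787/131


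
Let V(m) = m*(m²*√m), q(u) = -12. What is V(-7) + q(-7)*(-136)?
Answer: 1632 - 343*I*√7 ≈ 1632.0 - 907.49*I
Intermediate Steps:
V(m) = m^(7/2) (V(m) = m*m^(5/2) = m^(7/2))
V(-7) + q(-7)*(-136) = (-7)^(7/2) - 12*(-136) = -343*I*√7 + 1632 = 1632 - 343*I*√7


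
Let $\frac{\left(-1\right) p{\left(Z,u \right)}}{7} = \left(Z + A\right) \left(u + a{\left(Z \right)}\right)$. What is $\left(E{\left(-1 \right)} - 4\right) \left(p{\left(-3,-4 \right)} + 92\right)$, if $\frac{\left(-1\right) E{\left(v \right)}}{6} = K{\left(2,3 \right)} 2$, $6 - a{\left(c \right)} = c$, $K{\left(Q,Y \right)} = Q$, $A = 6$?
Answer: $364$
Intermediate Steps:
$a{\left(c \right)} = 6 - c$
$E{\left(v \right)} = -24$ ($E{\left(v \right)} = - 6 \cdot 2 \cdot 2 = \left(-6\right) 4 = -24$)
$p{\left(Z,u \right)} = - 7 \left(6 + Z\right) \left(6 + u - Z\right)$ ($p{\left(Z,u \right)} = - 7 \left(Z + 6\right) \left(u - \left(-6 + Z\right)\right) = - 7 \left(6 + Z\right) \left(6 + u - Z\right)$)
$\left(E{\left(-1 \right)} - 4\right) \left(p{\left(-3,-4 \right)} + 92\right) = \left(-24 - 4\right) \left(\left(-252 - -168 + 7 \left(-3\right)^{2} - \left(-21\right) \left(-4\right)\right) + 92\right) = - 28 \left(\left(-252 + 168 + 7 \cdot 9 - 84\right) + 92\right) = - 28 \left(\left(-252 + 168 + 63 - 84\right) + 92\right) = - 28 \left(-105 + 92\right) = \left(-28\right) \left(-13\right) = 364$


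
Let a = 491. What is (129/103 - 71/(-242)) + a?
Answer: 12277197/24926 ≈ 492.55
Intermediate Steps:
(129/103 - 71/(-242)) + a = (129/103 - 71/(-242)) + 491 = (129*(1/103) - 71*(-1/242)) + 491 = (129/103 + 71/242) + 491 = 38531/24926 + 491 = 12277197/24926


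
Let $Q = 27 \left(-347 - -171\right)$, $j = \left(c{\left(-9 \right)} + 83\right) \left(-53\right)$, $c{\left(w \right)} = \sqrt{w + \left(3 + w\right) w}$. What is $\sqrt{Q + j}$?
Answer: $\sqrt{-9151 - 159 \sqrt{5}} \approx 97.501 i$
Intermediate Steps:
$c{\left(w \right)} = \sqrt{w + w \left(3 + w\right)}$
$j = -4399 - 159 \sqrt{5}$ ($j = \left(\sqrt{- 9 \left(4 - 9\right)} + 83\right) \left(-53\right) = \left(\sqrt{\left(-9\right) \left(-5\right)} + 83\right) \left(-53\right) = \left(\sqrt{45} + 83\right) \left(-53\right) = \left(3 \sqrt{5} + 83\right) \left(-53\right) = \left(83 + 3 \sqrt{5}\right) \left(-53\right) = -4399 - 159 \sqrt{5} \approx -4754.5$)
$Q = -4752$ ($Q = 27 \left(-347 + 171\right) = 27 \left(-176\right) = -4752$)
$\sqrt{Q + j} = \sqrt{-4752 - \left(4399 + 159 \sqrt{5}\right)} = \sqrt{-9151 - 159 \sqrt{5}}$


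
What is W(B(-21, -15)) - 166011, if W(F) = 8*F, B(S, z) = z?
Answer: -166131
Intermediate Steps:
W(B(-21, -15)) - 166011 = 8*(-15) - 166011 = -120 - 166011 = -166131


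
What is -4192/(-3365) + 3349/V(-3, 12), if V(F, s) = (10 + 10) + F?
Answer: 667097/3365 ≈ 198.25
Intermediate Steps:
V(F, s) = 20 + F
-4192/(-3365) + 3349/V(-3, 12) = -4192/(-3365) + 3349/(20 - 3) = -4192*(-1/3365) + 3349/17 = 4192/3365 + 3349*(1/17) = 4192/3365 + 197 = 667097/3365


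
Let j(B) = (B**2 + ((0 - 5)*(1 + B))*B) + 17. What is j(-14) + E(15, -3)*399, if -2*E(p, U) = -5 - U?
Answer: -298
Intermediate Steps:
E(p, U) = 5/2 + U/2 (E(p, U) = -(-5 - U)/2 = 5/2 + U/2)
j(B) = 17 + B**2 + B*(-5 - 5*B) (j(B) = (B**2 + (-5*(1 + B))*B) + 17 = (B**2 + (-5 - 5*B)*B) + 17 = (B**2 + B*(-5 - 5*B)) + 17 = 17 + B**2 + B*(-5 - 5*B))
j(-14) + E(15, -3)*399 = (17 - 5*(-14) - 4*(-14)**2) + (5/2 + (1/2)*(-3))*399 = (17 + 70 - 4*196) + (5/2 - 3/2)*399 = (17 + 70 - 784) + 1*399 = -697 + 399 = -298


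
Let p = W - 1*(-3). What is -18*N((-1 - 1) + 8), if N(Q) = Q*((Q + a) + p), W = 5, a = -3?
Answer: -1188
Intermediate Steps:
p = 8 (p = 5 - 1*(-3) = 5 + 3 = 8)
N(Q) = Q*(5 + Q) (N(Q) = Q*((Q - 3) + 8) = Q*((-3 + Q) + 8) = Q*(5 + Q))
-18*N((-1 - 1) + 8) = -18*((-1 - 1) + 8)*(5 + ((-1 - 1) + 8)) = -18*(-2 + 8)*(5 + (-2 + 8)) = -108*(5 + 6) = -108*11 = -18*66 = -1188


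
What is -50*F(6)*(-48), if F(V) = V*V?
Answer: 86400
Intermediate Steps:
F(V) = V²
-50*F(6)*(-48) = -50*6²*(-48) = -50*36*(-48) = -1800*(-48) = 86400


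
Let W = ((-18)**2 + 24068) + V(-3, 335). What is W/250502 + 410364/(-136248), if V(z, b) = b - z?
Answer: -591830891/203157122 ≈ -2.9132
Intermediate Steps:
W = 24730 (W = ((-18)**2 + 24068) + (335 - 1*(-3)) = (324 + 24068) + (335 + 3) = 24392 + 338 = 24730)
W/250502 + 410364/(-136248) = 24730/250502 + 410364/(-136248) = 24730*(1/250502) + 410364*(-1/136248) = 12365/125251 - 34197/11354 = -591830891/203157122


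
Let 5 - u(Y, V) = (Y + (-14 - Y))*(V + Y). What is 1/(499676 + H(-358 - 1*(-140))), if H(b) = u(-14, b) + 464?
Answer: 1/496897 ≈ 2.0125e-6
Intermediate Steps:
u(Y, V) = 5 + 14*V + 14*Y (u(Y, V) = 5 - (Y + (-14 - Y))*(V + Y) = 5 - (-14)*(V + Y) = 5 - (-14*V - 14*Y) = 5 + (14*V + 14*Y) = 5 + 14*V + 14*Y)
H(b) = 273 + 14*b (H(b) = (5 + 14*b + 14*(-14)) + 464 = (5 + 14*b - 196) + 464 = (-191 + 14*b) + 464 = 273 + 14*b)
1/(499676 + H(-358 - 1*(-140))) = 1/(499676 + (273 + 14*(-358 - 1*(-140)))) = 1/(499676 + (273 + 14*(-358 + 140))) = 1/(499676 + (273 + 14*(-218))) = 1/(499676 + (273 - 3052)) = 1/(499676 - 2779) = 1/496897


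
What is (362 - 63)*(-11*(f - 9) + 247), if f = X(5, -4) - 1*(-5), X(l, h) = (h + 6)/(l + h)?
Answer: 80431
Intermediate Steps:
X(l, h) = (6 + h)/(h + l)
f = 7 (f = (6 - 4)/(-4 + 5) - 1*(-5) = 2/1 + 5 = 1*2 + 5 = 2 + 5 = 7)
(362 - 63)*(-11*(f - 9) + 247) = (362 - 63)*(-11*(7 - 9) + 247) = 299*(-11*(-2) + 247) = 299*(22 + 247) = 299*269 = 80431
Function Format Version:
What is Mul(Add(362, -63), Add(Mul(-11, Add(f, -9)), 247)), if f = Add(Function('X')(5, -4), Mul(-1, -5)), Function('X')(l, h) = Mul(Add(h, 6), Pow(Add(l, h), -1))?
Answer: 80431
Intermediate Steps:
Function('X')(l, h) = Mul(Pow(Add(h, l), -1), Add(6, h)) (Function('X')(l, h) = Mul(Add(6, h), Pow(Add(h, l), -1)) = Mul(Pow(Add(h, l), -1), Add(6, h)))
f = 7 (f = Add(Mul(Pow(Add(-4, 5), -1), Add(6, -4)), Mul(-1, -5)) = Add(Mul(Pow(1, -1), 2), 5) = Add(Mul(1, 2), 5) = Add(2, 5) = 7)
Mul(Add(362, -63), Add(Mul(-11, Add(f, -9)), 247)) = Mul(Add(362, -63), Add(Mul(-11, Add(7, -9)), 247)) = Mul(299, Add(Mul(-11, -2), 247)) = Mul(299, Add(22, 247)) = Mul(299, 269) = 80431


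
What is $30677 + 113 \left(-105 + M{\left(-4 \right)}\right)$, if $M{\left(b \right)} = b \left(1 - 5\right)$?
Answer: $20620$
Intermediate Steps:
$M{\left(b \right)} = - 4 b$ ($M{\left(b \right)} = b \left(-4\right) = - 4 b$)
$30677 + 113 \left(-105 + M{\left(-4 \right)}\right) = 30677 + 113 \left(-105 - -16\right) = 30677 + 113 \left(-105 + 16\right) = 30677 + 113 \left(-89\right) = 30677 - 10057 = 20620$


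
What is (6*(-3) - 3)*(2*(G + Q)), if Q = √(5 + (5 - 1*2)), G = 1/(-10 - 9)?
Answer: 42/19 - 84*√2 ≈ -116.58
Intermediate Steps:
G = -1/19 (G = 1/(-19) = -1/19 ≈ -0.052632)
Q = 2*√2 (Q = √(5 + (5 - 2)) = √(5 + 3) = √8 = 2*√2 ≈ 2.8284)
(6*(-3) - 3)*(2*(G + Q)) = (6*(-3) - 3)*(2*(-1/19 + 2*√2)) = (-18 - 3)*(-2/19 + 4*√2) = -21*(-2/19 + 4*√2) = 42/19 - 84*√2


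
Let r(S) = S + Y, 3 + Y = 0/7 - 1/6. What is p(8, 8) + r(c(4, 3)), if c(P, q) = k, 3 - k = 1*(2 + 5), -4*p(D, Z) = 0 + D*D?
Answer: -139/6 ≈ -23.167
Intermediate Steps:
p(D, Z) = -D²/4 (p(D, Z) = -(0 + D*D)/4 = -(0 + D²)/4 = -D²/4)
Y = -19/6 (Y = -3 + (0/7 - 1/6) = -3 + (0*(⅐) - 1*⅙) = -3 + (0 - ⅙) = -3 - ⅙ = -19/6 ≈ -3.1667)
k = -4 (k = 3 - (2 + 5) = 3 - 7 = -4)
c(P, q) = -4
r(S) = -19/6 + S (r(S) = S - 19/6 = -19/6 + S)
p(8, 8) + r(c(4, 3)) = -¼*8² + (-19/6 - 4) = -¼*64 - 43/6 = -16 - 43/6 = -139/6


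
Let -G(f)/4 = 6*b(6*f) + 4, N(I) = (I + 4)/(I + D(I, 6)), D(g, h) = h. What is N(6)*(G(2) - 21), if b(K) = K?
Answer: -1625/6 ≈ -270.83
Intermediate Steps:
N(I) = (4 + I)/(6 + I) (N(I) = (I + 4)/(I + 6) = (4 + I)/(6 + I))
G(f) = -16 - 144*f (G(f) = -4*(6*(6*f) + 4) = -4*(36*f + 4) = -4*(4 + 36*f) = -16 - 144*f)
N(6)*(G(2) - 21) = ((4 + 6)/(6 + 6))*((-16 - 144*2) - 21) = (10/12)*((-16 - 288) - 21) = ((1/12)*10)*(-304 - 21) = (⅚)*(-325) = -1625/6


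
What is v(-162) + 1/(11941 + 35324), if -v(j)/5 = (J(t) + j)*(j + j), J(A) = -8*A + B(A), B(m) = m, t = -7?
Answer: -8652330899/47265 ≈ -1.8306e+5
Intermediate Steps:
J(A) = -7*A (J(A) = -8*A + A = -7*A)
v(j) = -10*j*(49 + j) (v(j) = -5*(-7*(-7) + j)*(j + j) = -5*(49 + j)*2*j = -10*j*(49 + j))
v(-162) + 1/(11941 + 35324) = -10*(-162)*(49 - 162) + 1/(11941 + 35324) = -10*(-162)*(-113) + 1/47265 = -183060 + 1/47265 = -8652330899/47265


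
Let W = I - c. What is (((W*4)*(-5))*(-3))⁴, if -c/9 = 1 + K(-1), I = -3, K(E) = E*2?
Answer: 268738560000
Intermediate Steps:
K(E) = 2*E
c = 9 (c = -9*(1 + 2*(-1)) = -9*(1 - 2) = -9*(-1) = 9)
W = -12 (W = -3 - 1*9 = -3 - 9 = -12)
(((W*4)*(-5))*(-3))⁴ = ((-12*4*(-5))*(-3))⁴ = (-48*(-5)*(-3))⁴ = (240*(-3))⁴ = (-720)⁴ = 268738560000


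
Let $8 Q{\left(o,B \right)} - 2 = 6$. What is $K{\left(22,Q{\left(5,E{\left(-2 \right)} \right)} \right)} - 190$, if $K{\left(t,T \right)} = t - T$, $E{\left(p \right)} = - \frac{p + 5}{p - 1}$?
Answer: $-169$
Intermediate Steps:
$E{\left(p \right)} = - \frac{5 + p}{-1 + p}$
$Q{\left(o,B \right)} = 1$ ($Q{\left(o,B \right)} = \frac{1}{4} + \frac{1}{8} \cdot 6 = \frac{1}{4} + \frac{3}{4} = 1$)
$K{\left(22,Q{\left(5,E{\left(-2 \right)} \right)} \right)} - 190 = \left(22 - 1\right) - 190 = 21 - 190 = -169$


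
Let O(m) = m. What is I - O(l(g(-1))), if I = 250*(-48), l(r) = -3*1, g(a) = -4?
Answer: -11997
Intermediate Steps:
l(r) = -3
I = -12000
I - O(l(g(-1))) = -12000 - 1*(-3) = -12000 + 3 = -11997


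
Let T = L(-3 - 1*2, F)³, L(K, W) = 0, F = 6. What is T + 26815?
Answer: 26815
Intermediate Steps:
T = 0 (T = 0³ = 0)
T + 26815 = 0 + 26815 = 26815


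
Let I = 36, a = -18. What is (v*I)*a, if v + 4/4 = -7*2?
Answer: 9720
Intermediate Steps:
v = -15 (v = -1 - 7*2 = -1 - 14 = -15)
(v*I)*a = -15*36*(-18) = -540*(-18) = 9720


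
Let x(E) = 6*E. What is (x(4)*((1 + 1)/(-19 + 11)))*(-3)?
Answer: 18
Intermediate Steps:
(x(4)*((1 + 1)/(-19 + 11)))*(-3) = ((6*4)*((1 + 1)/(-19 + 11)))*(-3) = (24*(2/(-8)))*(-3) = (24*(2*(-⅛)))*(-3) = (24*(-¼))*(-3) = -6*(-3) = 18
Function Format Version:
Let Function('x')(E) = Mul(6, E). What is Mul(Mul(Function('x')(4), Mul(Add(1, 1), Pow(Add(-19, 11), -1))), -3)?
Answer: 18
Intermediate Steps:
Mul(Mul(Function('x')(4), Mul(Add(1, 1), Pow(Add(-19, 11), -1))), -3) = Mul(Mul(Mul(6, 4), Mul(Add(1, 1), Pow(Add(-19, 11), -1))), -3) = Mul(Mul(24, Mul(2, Pow(-8, -1))), -3) = Mul(Mul(24, Mul(2, Rational(-1, 8))), -3) = Mul(Mul(24, Rational(-1, 4)), -3) = Mul(-6, -3) = 18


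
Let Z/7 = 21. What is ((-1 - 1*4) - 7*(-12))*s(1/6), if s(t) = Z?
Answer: 11613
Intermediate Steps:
Z = 147 (Z = 7*21 = 147)
s(t) = 147
((-1 - 1*4) - 7*(-12))*s(1/6) = ((-1 - 1*4) - 7*(-12))*147 = ((-1 - 4) + 84)*147 = (-5 + 84)*147 = 79*147 = 11613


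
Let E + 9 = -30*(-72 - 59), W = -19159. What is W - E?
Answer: -23080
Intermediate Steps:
E = 3921 (E = -9 - 30*(-72 - 59) = -9 - 30*(-131) = -9 + 3930 = 3921)
W - E = -19159 - 1*3921 = -19159 - 3921 = -23080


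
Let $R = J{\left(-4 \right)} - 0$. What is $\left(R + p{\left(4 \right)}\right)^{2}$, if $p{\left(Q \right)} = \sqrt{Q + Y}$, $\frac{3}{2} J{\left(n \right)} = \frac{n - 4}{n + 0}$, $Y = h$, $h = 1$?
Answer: $\frac{61}{9} + \frac{8 \sqrt{5}}{3} \approx 12.741$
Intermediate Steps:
$Y = 1$
$J{\left(n \right)} = \frac{2 \left(-4 + n\right)}{3 n}$ ($J{\left(n \right)} = \frac{2 \frac{n - 4}{n + 0}}{3} = \frac{2 \frac{-4 + n}{n}}{3} = \frac{2 \left(-4 + n\right)}{3 n}$)
$R = \frac{4}{3}$ ($R = \frac{2 \left(-4 - 4\right)}{3 \left(-4\right)} - 0 = \frac{2}{3} \left(- \frac{1}{4}\right) \left(-8\right) + 0 = \frac{4}{3} + 0 = \frac{4}{3} \approx 1.3333$)
$p{\left(Q \right)} = \sqrt{1 + Q}$ ($p{\left(Q \right)} = \sqrt{Q + 1} = \sqrt{1 + Q}$)
$\left(R + p{\left(4 \right)}\right)^{2} = \left(\frac{4}{3} + \sqrt{1 + 4}\right)^{2} = \left(\frac{4}{3} + \sqrt{5}\right)^{2}$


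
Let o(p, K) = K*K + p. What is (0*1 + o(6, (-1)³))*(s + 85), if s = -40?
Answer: 315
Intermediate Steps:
o(p, K) = p + K² (o(p, K) = K² + p = p + K²)
(0*1 + o(6, (-1)³))*(s + 85) = (0*1 + (6 + ((-1)³)²))*(-40 + 85) = (0 + (6 + (-1)²))*45 = (0 + (6 + 1))*45 = (0 + 7)*45 = 7*45 = 315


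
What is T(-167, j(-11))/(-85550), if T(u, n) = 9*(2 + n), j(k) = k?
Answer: 81/85550 ≈ 0.00094682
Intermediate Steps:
T(u, n) = 18 + 9*n
T(-167, j(-11))/(-85550) = (18 + 9*(-11))/(-85550) = (18 - 99)*(-1/85550) = -81*(-1/85550) = 81/85550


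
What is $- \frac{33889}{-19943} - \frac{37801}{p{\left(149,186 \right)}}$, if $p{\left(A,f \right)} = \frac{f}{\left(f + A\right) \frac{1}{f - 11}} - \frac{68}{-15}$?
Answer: $- \frac{754171010581}{2038294258} \approx -370.0$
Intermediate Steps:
$p{\left(A,f \right)} = \frac{68}{15} + \frac{f \left(-11 + f\right)}{A + f}$ ($p{\left(A,f \right)} = \frac{f}{\left(A + f\right) \frac{1}{-11 + f}} - - \frac{68}{15} = \frac{f}{\frac{1}{-11 + f} \left(A + f\right)} + \frac{68}{15} = f \frac{-11 + f}{A + f} + \frac{68}{15} = \frac{f \left(-11 + f\right)}{A + f} + \frac{68}{15} = \frac{68}{15} + \frac{f \left(-11 + f\right)}{A + f}$)
$- \frac{33889}{-19943} - \frac{37801}{p{\left(149,186 \right)}} = - \frac{33889}{-19943} - \frac{37801}{\frac{1}{149 + 186} \left(186^{2} - \frac{6014}{5} + \frac{68}{15} \cdot 149\right)} = \left(-33889\right) \left(- \frac{1}{19943}\right) - \frac{37801}{\frac{1}{335} \left(34596 - \frac{6014}{5} + \frac{10132}{15}\right)} = \frac{33889}{19943} - \frac{37801}{\frac{1}{335} \cdot \frac{102206}{3}} = \frac{33889}{19943} - \frac{37801}{\frac{102206}{1005}} = \frac{33889}{19943} - \frac{37990005}{102206} = - \frac{754171010581}{2038294258}$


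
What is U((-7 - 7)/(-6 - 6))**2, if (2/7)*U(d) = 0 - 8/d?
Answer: 576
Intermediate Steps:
U(d) = -28/d (U(d) = 7*(0 - 8/d)/2 = 7*(-8/d)/2 = -28/d)
U((-7 - 7)/(-6 - 6))**2 = (-28*(-6 - 6)/(-7 - 7))**2 = (-28/((-14/(-12))))**2 = (-28/((-14*(-1/12))))**2 = (-28/7/6)**2 = (-28*6/7)**2 = (-24)**2 = 576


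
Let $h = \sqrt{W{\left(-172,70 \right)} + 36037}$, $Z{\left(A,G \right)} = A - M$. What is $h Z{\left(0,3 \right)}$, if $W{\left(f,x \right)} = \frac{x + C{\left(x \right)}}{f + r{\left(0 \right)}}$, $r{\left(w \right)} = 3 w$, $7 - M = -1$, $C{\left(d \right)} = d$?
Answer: $- \frac{16 \sqrt{16657727}}{43} \approx -1518.7$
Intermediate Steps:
$M = 8$ ($M = 7 - -1 = 7 + 1 = 8$)
$Z{\left(A,G \right)} = -8 + A$ ($Z{\left(A,G \right)} = A - 8 = -8 + A$)
$W{\left(f,x \right)} = \frac{2 x}{f}$ ($W{\left(f,x \right)} = \frac{x + x}{f + 3 \cdot 0} = \frac{2 x}{f + 0} = \frac{2 x}{f}$)
$h = \frac{2 \sqrt{16657727}}{43}$ ($h = \sqrt{2 \cdot 70 \frac{1}{-172} + 36037} = \sqrt{2 \cdot 70 \left(- \frac{1}{172}\right) + 36037} = \sqrt{- \frac{35}{43} + 36037} = \sqrt{\frac{1549556}{43}} = \frac{2 \sqrt{16657727}}{43} \approx 189.83$)
$h Z{\left(0,3 \right)} = \frac{2 \sqrt{16657727}}{43} \left(-8 + 0\right) = \frac{2 \sqrt{16657727}}{43} \left(-8\right) = - \frac{16 \sqrt{16657727}}{43}$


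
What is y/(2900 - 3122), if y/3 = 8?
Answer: -4/37 ≈ -0.10811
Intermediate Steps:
y = 24 (y = 3*8 = 24)
y/(2900 - 3122) = 24/(2900 - 3122) = 24/(-222) = 24*(-1/222) = -4/37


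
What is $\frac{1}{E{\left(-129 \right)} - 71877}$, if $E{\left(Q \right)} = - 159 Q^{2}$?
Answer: $- \frac{1}{2717796} \approx -3.6795 \cdot 10^{-7}$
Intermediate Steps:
$\frac{1}{E{\left(-129 \right)} - 71877} = \frac{1}{- 159 \left(-129\right)^{2} - 71877} = \frac{1}{\left(-159\right) 16641 - 71877} = \frac{1}{-2645919 - 71877} = \frac{1}{-2717796} = - \frac{1}{2717796}$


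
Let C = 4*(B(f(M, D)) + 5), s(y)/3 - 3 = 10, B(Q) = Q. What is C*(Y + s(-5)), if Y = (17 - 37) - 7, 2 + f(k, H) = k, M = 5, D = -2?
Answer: 384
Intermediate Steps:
f(k, H) = -2 + k
s(y) = 39 (s(y) = 9 + 3*10 = 9 + 30 = 39)
C = 32 (C = 4*((-2 + 5) + 5) = 4*(3 + 5) = 4*8 = 32)
Y = -27 (Y = -20 - 7 = -27)
C*(Y + s(-5)) = 32*(-27 + 39) = 32*12 = 384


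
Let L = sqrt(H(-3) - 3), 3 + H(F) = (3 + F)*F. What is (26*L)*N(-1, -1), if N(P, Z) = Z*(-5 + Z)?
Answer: 156*I*sqrt(6) ≈ 382.12*I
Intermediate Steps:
H(F) = -3 + F*(3 + F) (H(F) = -3 + (3 + F)*F = -3 + F*(3 + F))
L = I*sqrt(6) (L = sqrt((-3 + (-3)**2 + 3*(-3)) - 3) = sqrt((-3 + 9 - 9) - 3) = sqrt(-3 - 3) = sqrt(-6) = I*sqrt(6) ≈ 2.4495*I)
(26*L)*N(-1, -1) = (26*(I*sqrt(6)))*(-(-5 - 1)) = (26*I*sqrt(6))*(-1*(-6)) = (26*I*sqrt(6))*6 = 156*I*sqrt(6)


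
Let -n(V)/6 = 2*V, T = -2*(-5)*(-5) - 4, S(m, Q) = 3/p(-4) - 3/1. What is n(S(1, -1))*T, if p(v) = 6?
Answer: -1620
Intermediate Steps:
S(m, Q) = -5/2 (S(m, Q) = 3/6 - 3/1 = 3*(⅙) - 3*1 = ½ - 3 = -5/2)
T = -54 (T = 10*(-5) - 4 = -50 - 4 = -54)
n(V) = -12*V
n(S(1, -1))*T = -12*(-5/2)*(-54) = 30*(-54) = -1620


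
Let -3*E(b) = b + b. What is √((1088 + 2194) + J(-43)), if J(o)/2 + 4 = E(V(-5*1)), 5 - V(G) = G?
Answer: √29346/3 ≈ 57.102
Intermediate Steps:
V(G) = 5 - G
E(b) = -2*b/3 (E(b) = -(b + b)/3 = -2*b/3)
J(o) = -64/3 (J(o) = -8 + 2*(-2*(5 - (-5))/3) = -8 + 2*(-2*(5 - 1*(-5))/3) = -8 + 2*(-2*(5 + 5)/3) = -8 + 2*(-⅔*10) = -8 + 2*(-20/3) = -8 - 40/3 = -64/3)
√((1088 + 2194) + J(-43)) = √((1088 + 2194) - 64/3) = √(3282 - 64/3) = √(9782/3) = √29346/3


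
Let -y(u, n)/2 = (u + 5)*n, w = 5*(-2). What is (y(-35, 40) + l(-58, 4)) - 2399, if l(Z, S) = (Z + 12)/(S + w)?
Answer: 26/3 ≈ 8.6667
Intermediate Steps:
w = -10
y(u, n) = -2*n*(5 + u) (y(u, n) = -2*(u + 5)*n = -2*(5 + u)*n = -2*n*(5 + u))
l(Z, S) = (12 + Z)/(-10 + S) (l(Z, S) = (Z + 12)/(S - 10) = (12 + Z)/(-10 + S))
(y(-35, 40) + l(-58, 4)) - 2399 = (-2*40*(5 - 35) + (12 - 58)/(-10 + 4)) - 2399 = (-2*40*(-30) - 46/(-6)) - 2399 = (2400 - 1/6*(-46)) - 2399 = (2400 + 23/3) - 2399 = 7223/3 - 2399 = 26/3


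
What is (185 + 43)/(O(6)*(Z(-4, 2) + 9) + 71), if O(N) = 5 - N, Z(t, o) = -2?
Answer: 57/16 ≈ 3.5625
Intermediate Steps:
(185 + 43)/(O(6)*(Z(-4, 2) + 9) + 71) = (185 + 43)/((5 - 1*6)*(-2 + 9) + 71) = 228/((5 - 6)*7 + 71) = 228/(-1*7 + 71) = 228/(-7 + 71) = 228/64 = 228*(1/64) = 57/16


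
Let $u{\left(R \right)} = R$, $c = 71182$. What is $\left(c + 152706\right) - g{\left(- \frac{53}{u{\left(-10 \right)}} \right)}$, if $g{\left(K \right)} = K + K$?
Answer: $\frac{1119387}{5} \approx 2.2388 \cdot 10^{5}$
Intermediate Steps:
$g{\left(K \right)} = 2 K$
$\left(c + 152706\right) - g{\left(- \frac{53}{u{\left(-10 \right)}} \right)} = \left(71182 + 152706\right) - 2 \left(- \frac{53}{-10}\right) = 223888 - 2 \left(\left(-53\right) \left(- \frac{1}{10}\right)\right) = 223888 - 2 \cdot \frac{53}{10} = 223888 - \frac{53}{5} = \frac{1119387}{5}$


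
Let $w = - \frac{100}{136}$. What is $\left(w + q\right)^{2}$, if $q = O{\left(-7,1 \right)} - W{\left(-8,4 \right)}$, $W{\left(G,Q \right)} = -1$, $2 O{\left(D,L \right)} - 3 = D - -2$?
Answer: $\frac{625}{1156} \approx 0.54066$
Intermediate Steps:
$O{\left(D,L \right)} = \frac{5}{2} + \frac{D}{2}$ ($O{\left(D,L \right)} = \frac{3}{2} + \frac{D - -2}{2} = \frac{3}{2} + \frac{D + 2}{2} = \frac{3}{2} + \frac{2 + D}{2} = \frac{3}{2} + \left(1 + \frac{D}{2}\right) = \frac{5}{2} + \frac{D}{2}$)
$w = - \frac{25}{34}$ ($w = \left(-100\right) \frac{1}{136} = - \frac{25}{34} \approx -0.73529$)
$q = 0$ ($q = \left(\frac{5}{2} + \frac{1}{2} \left(-7\right)\right) - -1 = \left(\frac{5}{2} - \frac{7}{2}\right) + 1 = -1 + 1 = 0$)
$\left(w + q\right)^{2} = \left(- \frac{25}{34} + 0\right)^{2} = \left(- \frac{25}{34}\right)^{2} = \frac{625}{1156}$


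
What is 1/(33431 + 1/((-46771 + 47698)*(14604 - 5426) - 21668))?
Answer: 8486338/283706765679 ≈ 2.9912e-5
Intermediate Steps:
1/(33431 + 1/((-46771 + 47698)*(14604 - 5426) - 21668)) = 1/(33431 + 1/(927*9178 - 21668)) = 1/(33431 + 1/(8508006 - 21668)) = 1/(33431 + 1/8486338) = 1/(283706765679/8486338) = 8486338/283706765679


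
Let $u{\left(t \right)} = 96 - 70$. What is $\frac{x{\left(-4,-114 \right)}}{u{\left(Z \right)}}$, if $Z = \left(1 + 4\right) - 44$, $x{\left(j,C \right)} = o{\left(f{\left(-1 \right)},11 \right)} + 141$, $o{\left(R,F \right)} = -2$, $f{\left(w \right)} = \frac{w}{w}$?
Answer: $\frac{139}{26} \approx 5.3462$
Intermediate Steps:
$f{\left(w \right)} = 1$
$x{\left(j,C \right)} = 139$ ($x{\left(j,C \right)} = -2 + 141 = 139$)
$Z = -39$ ($Z = 5 - 44 = -39$)
$u{\left(t \right)} = 26$ ($u{\left(t \right)} = 96 - 70 = 26$)
$\frac{x{\left(-4,-114 \right)}}{u{\left(Z \right)}} = \frac{139}{26}$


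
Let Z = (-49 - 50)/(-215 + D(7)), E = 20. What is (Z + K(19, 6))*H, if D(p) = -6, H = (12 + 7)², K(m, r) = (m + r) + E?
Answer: 3625884/221 ≈ 16407.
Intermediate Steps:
K(m, r) = 20 + m + r (K(m, r) = (m + r) + 20 = 20 + m + r)
H = 361 (H = 19² = 361)
Z = 99/221 (Z = (-49 - 50)/(-215 - 6) = -99/(-221) = -99*(-1/221) = 99/221 ≈ 0.44796)
(Z + K(19, 6))*H = (99/221 + (20 + 19 + 6))*361 = (99/221 + 45)*361 = (10044/221)*361 = 3625884/221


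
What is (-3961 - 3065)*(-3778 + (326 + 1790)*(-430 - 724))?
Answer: 17183080692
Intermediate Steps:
(-3961 - 3065)*(-3778 + (326 + 1790)*(-430 - 724)) = -7026*(-3778 + 2116*(-1154)) = -7026*(-3778 - 2441864) = -7026*(-2445642) = 17183080692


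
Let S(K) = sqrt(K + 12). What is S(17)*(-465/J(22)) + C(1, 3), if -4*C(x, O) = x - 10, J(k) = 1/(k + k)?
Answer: 9/4 - 20460*sqrt(29) ≈ -1.1018e+5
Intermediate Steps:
J(k) = 1/(2*k)
C(x, O) = 5/2 - x/4 (C(x, O) = -(x - 10)/4 = -(-10 + x)/4 = 5/2 - x/4)
S(K) = sqrt(12 + K)
S(17)*(-465/J(22)) + C(1, 3) = sqrt(12 + 17)*(-465/((1/2)/22)) + (5/2 - 1/4*1) = sqrt(29)*(-465/((1/2)*(1/22))) + (5/2 - 1/4) = sqrt(29)*(-465/1/44) + 9/4 = sqrt(29)*(-465*44) + 9/4 = sqrt(29)*(-20460) + 9/4 = -20460*sqrt(29) + 9/4 = 9/4 - 20460*sqrt(29)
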